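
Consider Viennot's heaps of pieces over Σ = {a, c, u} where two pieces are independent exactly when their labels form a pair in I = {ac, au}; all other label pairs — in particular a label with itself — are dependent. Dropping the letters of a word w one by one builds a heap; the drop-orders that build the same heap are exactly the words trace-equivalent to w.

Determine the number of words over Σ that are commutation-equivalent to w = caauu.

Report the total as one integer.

10

#0=c has no predecessor
#1=a has no predecessor
#2=a depends on [1:a]
#3=u depends on [0:c]
#4=u depends on [3:u]
sources: [0:c, 1:a]
N(rest) = Σ N(rest − s) over sources s of rest; N(one piece) = 1:
  size 1 → [2]=1  [4]=1
  size 2 → [1,2]=1  [2,4]=2  [3,4]=1
  size 3 → [0,3,4]=1  [1,2,4]=3  [2,3,4]=3
  first=0(c) contributes 6
  first=1(a) contributes 4
|[w]| = 10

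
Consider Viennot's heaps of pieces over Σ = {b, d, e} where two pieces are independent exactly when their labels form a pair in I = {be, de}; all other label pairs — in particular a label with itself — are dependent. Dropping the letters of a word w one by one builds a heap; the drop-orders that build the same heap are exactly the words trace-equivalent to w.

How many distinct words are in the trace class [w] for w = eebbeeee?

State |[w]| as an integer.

28

#0=e has no predecessor
#1=e depends on [0:e]
#2=b has no predecessor
#3=b depends on [2:b]
#4=e depends on [1:e]
#5=e depends on [4:e]
#6=e depends on [5:e]
#7=e depends on [6:e]
sources: [0:e, 2:b]
N(rest) = Σ N(rest − s) over sources s of rest; N(one piece) = 1:
  size 1 → [3]=1  [7]=1
  size 2 → [2,3]=1  [3,7]=2  [6,7]=1
  size 3 → [2,3,7]=3  [3,6,7]=3  [5,6,7]=1
  size 4 → [2,3,6,7]=6  [3,5,6,7]=4  [4,5,6,7]=1
  size 5 → [1,4,5,6,7]=1  [2,3,5,6,7]=10  [3,4,5,6,7]=5
  size 6 → [0,1,4,5,6,7]=1  [1,3,4,5,6,7]=6  [2,3,4,5,6,7]=15
  first=0(e) contributes 21
  first=2(b) contributes 7
|[w]| = 28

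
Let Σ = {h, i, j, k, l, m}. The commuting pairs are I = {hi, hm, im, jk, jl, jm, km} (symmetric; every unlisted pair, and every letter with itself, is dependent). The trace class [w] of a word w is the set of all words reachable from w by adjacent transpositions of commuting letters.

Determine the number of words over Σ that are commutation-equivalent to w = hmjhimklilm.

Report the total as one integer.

42

piece 0:h — minimal
piece 1:m — minimal
piece 2:j rests on {0:h}
piece 3:h rests on {2:j}
piece 4:i rests on {2:j}
piece 5:m rests on {1:m}
piece 6:k rests on {3:h, 4:i}
piece 7:l rests on {5:m, 6:k}
piece 8:i rests on {7:l}
piece 9:l rests on {8:i}
piece 10:m rests on {9:l}
minimal pieces: {0:h, 1:m}
ways to finish when only these pieces remain (= sum over removing one remaining piece with nothing left below it):
  1 left: {10}→1
  2 left: {9,10}→1
  3 left: {8,9,10}→1
  4 left: {7,8,9,10}→1
  5 left: {5,7,8,9,10}→1  {6,7,8,9,10}→1
  6 left: {1,5,7,8,9,10}→1  {3,6,7,8,9,10}→1  {4,6,7,8,9,10}→1  {5,6,7,8,9,10}→2
  7 left: {1,5,6,7,8,9,10}→3  {3,4,6,7,8,9,10}→2  {3,5,6,7,8,9,10}→3  {4,5,6,7,8,9,10}→3
  8 left: {1,3,5,6,7,8,9,10}→6  {1,4,5,6,7,8,9,10}→6  {2,3,4,6,7,8,9,10}→2  {3,4,5,6,7,8,9,10}→8
  9 left: {0,2,3,4,6,7,8,9,10}→2  {1,3,4,5,6,7,8,9,10}→20  {2,3,4,5,6,7,8,9,10}→10
  placing 0:h first → 30 extensions
  placing 1:m first → 12 extensions
total linear extensions = 42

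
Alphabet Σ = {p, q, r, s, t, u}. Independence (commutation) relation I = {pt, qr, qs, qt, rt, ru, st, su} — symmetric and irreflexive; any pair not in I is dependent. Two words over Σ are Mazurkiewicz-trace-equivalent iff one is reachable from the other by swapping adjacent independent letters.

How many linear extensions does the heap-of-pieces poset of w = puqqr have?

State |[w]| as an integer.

0(p) covers ∅
1(u) covers 0:p
2(q) covers 1:u
3(q) covers 2:q
4(r) covers 0:p
floor of heap: 0:p
completions by unplaced set U, small U first (add the entries for U minus each lowest piece of U):
  |U|=1: {3}:1  {4}:1
  |U|=2: {2,3}:1  {3,4}:2
  |U|=3: {1,2,3}:1  {2,3,4}:3
  start at 0(p): 4

4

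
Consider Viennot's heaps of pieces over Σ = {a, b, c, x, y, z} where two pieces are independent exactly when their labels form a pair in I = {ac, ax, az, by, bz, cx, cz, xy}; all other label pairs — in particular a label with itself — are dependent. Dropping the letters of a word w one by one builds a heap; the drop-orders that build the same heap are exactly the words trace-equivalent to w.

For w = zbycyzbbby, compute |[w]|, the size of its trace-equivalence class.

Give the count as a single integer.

60

drop 0:z onto floor
drop 1:b onto floor
drop 2:y onto {0:z}
drop 3:c onto {1:b, 2:y}
drop 4:y onto {3:c}
drop 5:z onto {4:y}
drop 6:b onto {3:c}
drop 7:b onto {6:b}
drop 8:b onto {7:b}
drop 9:y onto {5:z}
ground layer = {0:z, 1:b}
drop-orders for the pieces not yet dropped (sum over which currently-grounded one goes next):
  1 to go: {8} 1  {9} 1
  2 to go: {5,9} 1  {7,8} 1  {8,9} 2
  3 to go: {4,5,9} 1  {5,8,9} 3  {6,7,8} 1  {7,8,9} 3
  4 to go: {4,5,8,9} 4  {5,7,8,9} 6  {6,7,8,9} 4
  5 to go: {4,5,7,8,9} 10  {5,6,7,8,9} 10
  6 to go: {4,5,6,7,8,9} 20
  7 to go: {3,4,5,6,7,8,9} 20
  8 to go: {1,3,4,5,6,7,8,9} 20  {2,3,4,5,6,7,8,9} 20
  if 0:z drops first: 40 orders
  if 1:b drops first: 20 orders
heap linearizations: 60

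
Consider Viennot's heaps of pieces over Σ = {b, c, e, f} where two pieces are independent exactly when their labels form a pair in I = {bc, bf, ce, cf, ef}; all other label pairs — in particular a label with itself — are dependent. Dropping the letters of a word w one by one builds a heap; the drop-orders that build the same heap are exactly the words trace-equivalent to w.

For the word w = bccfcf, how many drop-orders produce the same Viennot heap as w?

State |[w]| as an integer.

drop 0:b onto floor
drop 1:c onto floor
drop 2:c onto {1:c}
drop 3:f onto floor
drop 4:c onto {2:c}
drop 5:f onto {3:f}
ground layer = {0:b, 1:c, 3:f}
drop-orders for the pieces not yet dropped (sum over which currently-grounded one goes next):
  1 to go: {0} 1  {4} 1  {5} 1
  2 to go: {0,4} 2  {0,5} 2  {2,4} 1  {3,5} 1  {4,5} 2
  3 to go: {0,2,4} 3  {0,3,5} 3  {0,4,5} 6  {1,2,4} 1  {2,4,5} 3  {3,4,5} 3
  4 to go: {0,1,2,4} 4  {0,2,4,5} 12  {0,3,4,5} 12  {1,2,4,5} 4  {2,3,4,5} 6
  if 0:b drops first: 10 orders
  if 1:c drops first: 30 orders
  if 3:f drops first: 20 orders
heap linearizations: 60

60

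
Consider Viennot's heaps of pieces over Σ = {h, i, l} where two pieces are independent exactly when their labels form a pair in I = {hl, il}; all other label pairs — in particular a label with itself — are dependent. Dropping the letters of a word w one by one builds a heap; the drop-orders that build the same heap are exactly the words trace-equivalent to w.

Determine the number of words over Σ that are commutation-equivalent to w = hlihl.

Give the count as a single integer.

#0=h has no predecessor
#1=l has no predecessor
#2=i depends on [0:h]
#3=h depends on [2:i]
#4=l depends on [1:l]
sources: [0:h, 1:l]
N(rest) = Σ N(rest − s) over sources s of rest; N(one piece) = 1:
  size 1 → [3]=1  [4]=1
  size 2 → [1,4]=1  [2,3]=1  [3,4]=2
  size 3 → [0,2,3]=1  [1,3,4]=3  [2,3,4]=3
  first=0(h) contributes 6
  first=1(l) contributes 4
|[w]| = 10

10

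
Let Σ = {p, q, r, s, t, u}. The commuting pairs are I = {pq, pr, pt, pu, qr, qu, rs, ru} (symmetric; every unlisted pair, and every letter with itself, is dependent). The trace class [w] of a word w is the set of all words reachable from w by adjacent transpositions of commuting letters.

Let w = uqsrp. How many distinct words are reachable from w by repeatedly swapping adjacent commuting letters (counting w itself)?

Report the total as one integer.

10

#0=u has no predecessor
#1=q has no predecessor
#2=s depends on [0:u, 1:q]
#3=r has no predecessor
#4=p depends on [2:s]
sources: [0:u, 1:q, 3:r]
N(rest) = Σ N(rest − s) over sources s of rest; N(one piece) = 1:
  size 1 → [3]=1  [4]=1
  size 2 → [2,4]=1  [3,4]=2
  size 3 → [0,2,4]=1  [1,2,4]=1  [2,3,4]=3
  first=0(u) contributes 4
  first=1(q) contributes 4
  first=3(r) contributes 2
|[w]| = 10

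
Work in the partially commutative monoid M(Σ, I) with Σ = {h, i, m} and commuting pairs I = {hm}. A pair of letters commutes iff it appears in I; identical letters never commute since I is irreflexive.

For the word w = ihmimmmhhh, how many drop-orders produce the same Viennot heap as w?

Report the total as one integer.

40

#0=i has no predecessor
#1=h depends on [0:i]
#2=m depends on [0:i]
#3=i depends on [1:h, 2:m]
#4=m depends on [3:i]
#5=m depends on [4:m]
#6=m depends on [5:m]
#7=h depends on [3:i]
#8=h depends on [7:h]
#9=h depends on [8:h]
sources: [0:i]
N(rest) = Σ N(rest − s) over sources s of rest; N(one piece) = 1:
  size 1 → [6]=1  [9]=1
  size 2 → [5,6]=1  [6,9]=2  [8,9]=1
  size 3 → [4,5,6]=1  [5,6,9]=3  [6,8,9]=3  [7,8,9]=1
  size 4 → [4,5,6,9]=4  [5,6,8,9]=6  [6,7,8,9]=4
  size 5 → [4,5,6,8,9]=10  [5,6,7,8,9]=10
  size 6 → [4,5,6,7,8,9]=20
  size 7 → [3,4,5,6,7,8,9]=20
  size 8 → [1,3,4,5,6,7,8,9]=20  [2,3,4,5,6,7,8,9]=20
  first=0(i) contributes 40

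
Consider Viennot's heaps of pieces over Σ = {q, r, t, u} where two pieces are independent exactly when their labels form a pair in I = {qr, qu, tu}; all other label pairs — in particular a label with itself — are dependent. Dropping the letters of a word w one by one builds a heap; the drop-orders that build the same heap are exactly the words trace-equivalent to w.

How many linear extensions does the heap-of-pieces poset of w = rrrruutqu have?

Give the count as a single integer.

10

piece 0:r — minimal
piece 1:r rests on {0:r}
piece 2:r rests on {1:r}
piece 3:r rests on {2:r}
piece 4:u rests on {3:r}
piece 5:u rests on {4:u}
piece 6:t rests on {3:r}
piece 7:q rests on {6:t}
piece 8:u rests on {5:u}
minimal pieces: {0:r}
ways to finish when only these pieces remain (= sum over removing one remaining piece with nothing left below it):
  1 left: {7}→1  {8}→1
  2 left: {5,8}→1  {6,7}→1  {7,8}→2
  3 left: {4,5,8}→1  {5,7,8}→3  {6,7,8}→3
  4 left: {4,5,7,8}→4  {5,6,7,8}→6
  5 left: {4,5,6,7,8}→10
  6 left: {3,4,5,6,7,8}→10
  7 left: {2,3,4,5,6,7,8}→10
  placing 0:r first → 10 extensions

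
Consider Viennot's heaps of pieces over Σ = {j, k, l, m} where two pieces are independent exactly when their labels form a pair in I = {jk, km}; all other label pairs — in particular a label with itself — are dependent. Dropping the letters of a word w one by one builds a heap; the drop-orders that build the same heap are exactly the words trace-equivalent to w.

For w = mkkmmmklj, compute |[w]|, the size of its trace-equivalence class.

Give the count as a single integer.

piece 0:m — minimal
piece 1:k — minimal
piece 2:k rests on {1:k}
piece 3:m rests on {0:m}
piece 4:m rests on {3:m}
piece 5:m rests on {4:m}
piece 6:k rests on {2:k}
piece 7:l rests on {5:m, 6:k}
piece 8:j rests on {7:l}
minimal pieces: {0:m, 1:k}
ways to finish when only these pieces remain (= sum over removing one remaining piece with nothing left below it):
  1 left: {8}→1
  2 left: {7,8}→1
  3 left: {5,7,8}→1  {6,7,8}→1
  4 left: {2,6,7,8}→1  {4,5,7,8}→1  {5,6,7,8}→2
  5 left: {1,2,6,7,8}→1  {2,5,6,7,8}→3  {3,4,5,7,8}→1  {4,5,6,7,8}→3
  6 left: {0,3,4,5,7,8}→1  {1,2,5,6,7,8}→4  {2,4,5,6,7,8}→6  {3,4,5,6,7,8}→4
  7 left: {0,3,4,5,6,7,8}→5  {1,2,4,5,6,7,8}→10  {2,3,4,5,6,7,8}→10
  placing 0:m first → 20 extensions
  placing 1:k first → 15 extensions
total linear extensions = 35

35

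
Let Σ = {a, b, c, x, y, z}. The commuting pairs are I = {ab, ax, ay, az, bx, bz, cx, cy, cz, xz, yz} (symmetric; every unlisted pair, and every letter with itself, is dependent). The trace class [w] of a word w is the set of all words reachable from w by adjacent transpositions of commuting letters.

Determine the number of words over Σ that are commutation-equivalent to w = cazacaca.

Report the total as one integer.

piece 0:c — minimal
piece 1:a rests on {0:c}
piece 2:z — minimal
piece 3:a rests on {1:a}
piece 4:c rests on {3:a}
piece 5:a rests on {4:c}
piece 6:c rests on {5:a}
piece 7:a rests on {6:c}
minimal pieces: {0:c, 2:z}
ways to finish when only these pieces remain (= sum over removing one remaining piece with nothing left below it):
  1 left: {2}→1  {7}→1
  2 left: {2,7}→2  {6,7}→1
  3 left: {2,6,7}→3  {5,6,7}→1
  4 left: {2,5,6,7}→4  {4,5,6,7}→1
  5 left: {2,4,5,6,7}→5  {3,4,5,6,7}→1
  6 left: {1,3,4,5,6,7}→1  {2,3,4,5,6,7}→6
  placing 0:c first → 7 extensions
  placing 2:z first → 1 extensions
total linear extensions = 8

8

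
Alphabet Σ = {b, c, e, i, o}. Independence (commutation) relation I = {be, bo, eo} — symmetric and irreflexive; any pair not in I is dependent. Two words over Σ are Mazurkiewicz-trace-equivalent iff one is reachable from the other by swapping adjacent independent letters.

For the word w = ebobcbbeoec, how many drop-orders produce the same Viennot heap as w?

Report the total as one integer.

360

0(e) covers ∅
1(b) covers ∅
2(o) covers ∅
3(b) covers 1:b
4(c) covers 0:e, 2:o, 3:b
5(b) covers 4:c
6(b) covers 5:b
7(e) covers 4:c
8(o) covers 4:c
9(e) covers 7:e
10(c) covers 6:b, 8:o, 9:e
floor of heap: 0:e, 1:b, 2:o
completions by unplaced set U, small U first (add the entries for U minus each lowest piece of U):
  |U|=1: {10}:1
  |U|=2: {6,10}:1  {8,10}:1  {9,10}:1
  |U|=3: {5,6,10}:1  {6,8,10}:2  {6,9,10}:2  {7,9,10}:1  {8,9,10}:2
  |U|=4: {5,6,8,10}:3  {5,6,9,10}:3  {6,7,9,10}:3  {6,8,9,10}:6  {7,8,9,10}:3
  |U|=5: {5,6,7,9,10}:6  {5,6,8,9,10}:12  {6,7,8,9,10}:12
  |U|=6: {5,6,7,8,9,10}:30
  |U|=7: {4,5,6,7,8,9,10}:30
  |U|=8: {0,4,5,6,7,8,9,10}:30  {2,4,5,6,7,8,9,10}:30  {3,4,5,6,7,8,9,10}:30
  |U|=9: {0,2,4,5,6,7,8,9,10}:60  {0,3,4,5,6,7,8,9,10}:60  {1,3,4,5,6,7,8,9,10}:30  {2,3,4,5,6,7,8,9,10}:60
  start at 0(e): 90
  start at 1(b): 180
  start at 2(o): 90
sum over floor = 360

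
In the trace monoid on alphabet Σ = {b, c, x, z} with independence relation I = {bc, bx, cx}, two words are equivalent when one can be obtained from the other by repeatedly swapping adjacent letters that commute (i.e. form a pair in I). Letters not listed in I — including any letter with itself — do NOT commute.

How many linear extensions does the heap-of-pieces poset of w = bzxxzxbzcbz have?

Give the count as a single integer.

4

0(b) covers ∅
1(z) covers 0:b
2(x) covers 1:z
3(x) covers 2:x
4(z) covers 3:x
5(x) covers 4:z
6(b) covers 4:z
7(z) covers 5:x, 6:b
8(c) covers 7:z
9(b) covers 7:z
10(z) covers 8:c, 9:b
floor of heap: 0:b
completions by unplaced set U, small U first (add the entries for U minus each lowest piece of U):
  |U|=1: {10}:1
  |U|=2: {8,10}:1  {9,10}:1
  |U|=3: {8,9,10}:2
  |U|=4: {7,8,9,10}:2
  |U|=5: {5,7,8,9,10}:2  {6,7,8,9,10}:2
  |U|=6: {5,6,7,8,9,10}:4
  |U|=7: {4,5,6,7,8,9,10}:4
  |U|=8: {3,4,5,6,7,8,9,10}:4
  |U|=9: {2,3,4,5,6,7,8,9,10}:4
  start at 0(b): 4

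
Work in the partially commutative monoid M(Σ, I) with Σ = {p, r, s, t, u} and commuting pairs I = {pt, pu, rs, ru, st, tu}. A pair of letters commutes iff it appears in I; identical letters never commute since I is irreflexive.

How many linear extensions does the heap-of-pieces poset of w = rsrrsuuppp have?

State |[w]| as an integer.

piece 0:r — minimal
piece 1:s — minimal
piece 2:r rests on {0:r}
piece 3:r rests on {2:r}
piece 4:s rests on {1:s}
piece 5:u rests on {4:s}
piece 6:u rests on {5:u}
piece 7:p rests on {3:r, 4:s}
piece 8:p rests on {7:p}
piece 9:p rests on {8:p}
minimal pieces: {0:r, 1:s}
ways to finish when only these pieces remain (= sum over removing one remaining piece with nothing left below it):
  1 left: {6}→1  {9}→1
  2 left: {5,6}→1  {6,9}→2  {8,9}→1
  3 left: {5,6,9}→3  {6,8,9}→3  {7,8,9}→1
  4 left: {3,7,8,9}→1  {5,6,8,9}→6  {6,7,8,9}→4
  5 left: {2,3,7,8,9}→1  {3,6,7,8,9}→5  {5,6,7,8,9}→10
  6 left: {0,2,3,7,8,9}→1  {2,3,6,7,8,9}→6  {3,5,6,7,8,9}→15  {4,5,6,7,8,9}→10
  7 left: {0,2,3,6,7,8,9}→7  {1,4,5,6,7,8,9}→10  {2,3,5,6,7,8,9}→21  {3,4,5,6,7,8,9}→25
  8 left: {0,2,3,5,6,7,8,9}→28  {1,3,4,5,6,7,8,9}→35  {2,3,4,5,6,7,8,9}→46
  placing 0:r first → 81 extensions
  placing 1:s first → 74 extensions
total linear extensions = 155

155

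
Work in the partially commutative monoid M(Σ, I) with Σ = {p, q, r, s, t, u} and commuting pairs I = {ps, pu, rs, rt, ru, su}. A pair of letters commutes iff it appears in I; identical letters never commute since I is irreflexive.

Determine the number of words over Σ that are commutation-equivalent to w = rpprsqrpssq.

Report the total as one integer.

30

piece 0:r — minimal
piece 1:p rests on {0:r}
piece 2:p rests on {1:p}
piece 3:r rests on {2:p}
piece 4:s — minimal
piece 5:q rests on {3:r, 4:s}
piece 6:r rests on {5:q}
piece 7:p rests on {6:r}
piece 8:s rests on {5:q}
piece 9:s rests on {8:s}
piece 10:q rests on {7:p, 9:s}
minimal pieces: {0:r, 4:s}
ways to finish when only these pieces remain (= sum over removing one remaining piece with nothing left below it):
  1 left: {10}→1
  2 left: {7,10}→1  {9,10}→1
  3 left: {6,7,10}→1  {7,9,10}→2  {8,9,10}→1
  4 left: {6,7,9,10}→3  {7,8,9,10}→3
  5 left: {6,7,8,9,10}→6
  6 left: {5,6,7,8,9,10}→6
  7 left: {3,5,6,7,8,9,10}→6  {4,5,6,7,8,9,10}→6
  8 left: {2,3,5,6,7,8,9,10}→6  {3,4,5,6,7,8,9,10}→12
  9 left: {1,2,3,5,6,7,8,9,10}→6  {2,3,4,5,6,7,8,9,10}→18
  placing 0:r first → 24 extensions
  placing 4:s first → 6 extensions
total linear extensions = 30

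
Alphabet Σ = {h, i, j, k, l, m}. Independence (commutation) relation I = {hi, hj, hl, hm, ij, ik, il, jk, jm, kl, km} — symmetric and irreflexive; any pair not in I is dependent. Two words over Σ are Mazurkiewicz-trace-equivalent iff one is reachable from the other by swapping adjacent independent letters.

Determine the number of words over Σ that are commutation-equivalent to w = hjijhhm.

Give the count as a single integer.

piece 0:h — minimal
piece 1:j — minimal
piece 2:i — minimal
piece 3:j rests on {1:j}
piece 4:h rests on {0:h}
piece 5:h rests on {4:h}
piece 6:m rests on {2:i}
minimal pieces: {0:h, 1:j, 2:i}
ways to finish when only these pieces remain (= sum over removing one remaining piece with nothing left below it):
  1 left: {3}→1  {5}→1  {6}→1
  2 left: {1,3}→1  {2,6}→1  {3,5}→2  {3,6}→2  {4,5}→1  {5,6}→2
  3 left: {0,4,5}→1  {1,3,5}→3  {1,3,6}→3  {2,3,6}→3  {2,5,6}→3  {3,4,5}→3  {3,5,6}→6  {4,5,6}→3
  4 left: {0,3,4,5}→4  {0,4,5,6}→4  {1,2,3,6}→6  {1,3,4,5}→6  {1,3,5,6}→12  {2,3,5,6}→12  {2,4,5,6}→6  {3,4,5,6}→12
  5 left: {0,1,3,4,5}→10  {0,2,4,5,6}→10  {0,3,4,5,6}→20  {1,2,3,5,6}→30  {1,3,4,5,6}→30  {2,3,4,5,6}→30
  placing 0:h first → 90 extensions
  placing 1:j first → 60 extensions
  placing 2:i first → 60 extensions
total linear extensions = 210

210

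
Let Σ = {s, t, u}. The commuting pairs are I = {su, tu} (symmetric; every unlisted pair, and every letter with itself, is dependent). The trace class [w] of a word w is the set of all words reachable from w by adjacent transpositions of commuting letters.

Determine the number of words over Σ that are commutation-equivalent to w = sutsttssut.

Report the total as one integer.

45

0(s) covers ∅
1(u) covers ∅
2(t) covers 0:s
3(s) covers 2:t
4(t) covers 3:s
5(t) covers 4:t
6(s) covers 5:t
7(s) covers 6:s
8(u) covers 1:u
9(t) covers 7:s
floor of heap: 0:s, 1:u
completions by unplaced set U, small U first (add the entries for U minus each lowest piece of U):
  |U|=1: {8}:1  {9}:1
  |U|=2: {1,8}:1  {7,9}:1  {8,9}:2
  |U|=3: {1,8,9}:3  {6,7,9}:1  {7,8,9}:3
  |U|=4: {1,7,8,9}:6  {5,6,7,9}:1  {6,7,8,9}:4
  |U|=5: {1,6,7,8,9}:10  {4,5,6,7,9}:1  {5,6,7,8,9}:5
  |U|=6: {1,5,6,7,8,9}:15  {3,4,5,6,7,9}:1  {4,5,6,7,8,9}:6
  |U|=7: {1,4,5,6,7,8,9}:21  {2,3,4,5,6,7,9}:1  {3,4,5,6,7,8,9}:7
  |U|=8: {0,2,3,4,5,6,7,9}:1  {1,3,4,5,6,7,8,9}:28  {2,3,4,5,6,7,8,9}:8
  start at 0(s): 36
  start at 1(u): 9
sum over floor = 45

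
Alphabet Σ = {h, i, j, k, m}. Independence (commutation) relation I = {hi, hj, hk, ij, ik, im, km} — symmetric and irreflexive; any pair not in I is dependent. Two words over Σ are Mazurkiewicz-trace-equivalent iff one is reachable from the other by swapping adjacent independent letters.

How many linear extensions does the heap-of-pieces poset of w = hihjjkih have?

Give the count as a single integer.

#0=h has no predecessor
#1=i has no predecessor
#2=h depends on [0:h]
#3=j has no predecessor
#4=j depends on [3:j]
#5=k depends on [4:j]
#6=i depends on [1:i]
#7=h depends on [2:h]
sources: [0:h, 1:i, 3:j]
N(rest) = Σ N(rest − s) over sources s of rest; N(one piece) = 1:
  size 1 → [5]=1  [6]=1  [7]=1
  size 2 → [1,6]=1  [2,7]=1  [4,5]=1  [5,6]=2  [5,7]=2  [6,7]=2
  size 3 → [0,2,7]=1  [1,5,6]=3  [1,6,7]=3  [2,5,7]=3  [2,6,7]=3  [3,4,5]=1  [4,5,6]=3  [4,5,7]=3  [5,6,7]=6
  size 4 → [0,2,5,7]=4  [0,2,6,7]=4  [1,2,6,7]=6  [1,4,5,6]=6  [1,5,6,7]=12  [2,4,5,7]=6  [2,5,6,7]=12  [3,4,5,6]=4  [3,4,5,7]=4  [4,5,6,7]=12
  size 5 → [0,1,2,6,7]=10  [0,2,4,5,7]=10  [0,2,5,6,7]=20  [1,2,5,6,7]=30  [1,3,4,5,6]=10  [1,4,5,6,7]=30  [2,3,4,5,7]=10  [2,4,5,6,7]=30  [3,4,5,6,7]=20
  size 6 → [0,1,2,5,6,7]=60  [0,2,3,4,5,7]=20  [0,2,4,5,6,7]=60  [1,2,4,5,6,7]=90  [1,3,4,5,6,7]=60  [2,3,4,5,6,7]=60
  first=0(h) contributes 210
  first=1(i) contributes 140
  first=3(j) contributes 210
|[w]| = 560

560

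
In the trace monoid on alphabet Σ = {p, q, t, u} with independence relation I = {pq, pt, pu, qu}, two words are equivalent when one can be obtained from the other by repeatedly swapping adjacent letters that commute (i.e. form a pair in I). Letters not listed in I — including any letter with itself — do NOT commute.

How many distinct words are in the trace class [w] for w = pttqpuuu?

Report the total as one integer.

112

piece 0:p — minimal
piece 1:t — minimal
piece 2:t rests on {1:t}
piece 3:q rests on {2:t}
piece 4:p rests on {0:p}
piece 5:u rests on {2:t}
piece 6:u rests on {5:u}
piece 7:u rests on {6:u}
minimal pieces: {0:p, 1:t}
ways to finish when only these pieces remain (= sum over removing one remaining piece with nothing left below it):
  1 left: {3}→1  {4}→1  {7}→1
  2 left: {0,4}→1  {3,4}→2  {3,7}→2  {4,7}→2  {6,7}→1
  3 left: {0,3,4}→3  {0,4,7}→3  {3,4,7}→6  {3,6,7}→3  {4,6,7}→3  {5,6,7}→1
  4 left: {0,3,4,7}→12  {0,4,6,7}→6  {3,4,6,7}→12  {3,5,6,7}→4  {4,5,6,7}→4
  5 left: {0,3,4,6,7}→30  {0,4,5,6,7}→10  {2,3,5,6,7}→4  {3,4,5,6,7}→20
  6 left: {0,3,4,5,6,7}→60  {1,2,3,5,6,7}→4  {2,3,4,5,6,7}→24
  placing 0:p first → 28 extensions
  placing 1:t first → 84 extensions
total linear extensions = 112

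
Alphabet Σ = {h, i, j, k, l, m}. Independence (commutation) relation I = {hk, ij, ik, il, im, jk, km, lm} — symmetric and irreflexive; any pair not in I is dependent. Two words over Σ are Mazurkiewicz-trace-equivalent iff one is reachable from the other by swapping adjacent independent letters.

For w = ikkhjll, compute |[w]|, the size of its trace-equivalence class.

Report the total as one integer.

drop 0:i onto floor
drop 1:k onto floor
drop 2:k onto {1:k}
drop 3:h onto {0:i}
drop 4:j onto {3:h}
drop 5:l onto {2:k, 4:j}
drop 6:l onto {5:l}
ground layer = {0:i, 1:k}
drop-orders for the pieces not yet dropped (sum over which currently-grounded one goes next):
  1 to go: {6} 1
  2 to go: {5,6} 1
  3 to go: {2,5,6} 1  {4,5,6} 1
  4 to go: {1,2,5,6} 1  {2,4,5,6} 2  {3,4,5,6} 1
  5 to go: {0,3,4,5,6} 1  {1,2,4,5,6} 3  {2,3,4,5,6} 3
  if 0:i drops first: 6 orders
  if 1:k drops first: 4 orders
heap linearizations: 10

10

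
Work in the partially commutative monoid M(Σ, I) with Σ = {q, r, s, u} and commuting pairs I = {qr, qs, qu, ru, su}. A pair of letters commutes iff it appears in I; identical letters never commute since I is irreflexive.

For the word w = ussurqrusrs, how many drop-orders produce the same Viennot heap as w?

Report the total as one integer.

1320

0(u) covers ∅
1(s) covers ∅
2(s) covers 1:s
3(u) covers 0:u
4(r) covers 2:s
5(q) covers ∅
6(r) covers 4:r
7(u) covers 3:u
8(s) covers 6:r
9(r) covers 8:s
10(s) covers 9:r
floor of heap: 0:u, 1:s, 5:q
completions by unplaced set U, small U first (add the entries for U minus each lowest piece of U):
  |U|=1: {5}:1  {7}:1  {10}:1
  |U|=2: {3,7}:1  {5,7}:2  {5,10}:2  {7,10}:2  {9,10}:1
  |U|=3: {0,3,7}:1  {3,5,7}:3  {3,7,10}:3  {5,7,10}:6  {5,9,10}:3  {7,9,10}:3  {8,9,10}:1
  |U|=4: {0,3,5,7}:4  {0,3,7,10}:4  {3,5,7,10}:12  {3,7,9,10}:6  {5,7,9,10}:12  {5,8,9,10}:4  {6,8,9,10}:1  {7,8,9,10}:4
  |U|=5: {0,3,5,7,10}:20  {0,3,7,9,10}:10  {3,5,7,9,10}:30  {3,7,8,9,10}:10  {4,6,8,9,10}:1  {5,6,8,9,10}:5  {5,7,8,9,10}:20  {6,7,8,9,10}:5
  |U|=6: {0,3,5,7,9,10}:60  {0,3,7,8,9,10}:20  {2,4,6,8,9,10}:1  {3,5,7,8,9,10}:60  {3,6,7,8,9,10}:15  {4,5,6,8,9,10}:6  {4,6,7,8,9,10}:6  {5,6,7,8,9,10}:30
  |U|=7: {0,3,5,7,8,9,10}:140  {0,3,6,7,8,9,10}:35  {1,2,4,6,8,9,10}:1  {2,4,5,6,8,9,10}:7  {2,4,6,7,8,9,10}:7  {3,4,6,7,8,9,10}:21  {3,5,6,7,8,9,10}:105  {4,5,6,7,8,9,10}:42
  |U|=8: {0,3,4,6,7,8,9,10}:56  {0,3,5,6,7,8,9,10}:280  {1,2,4,5,6,8,9,10}:8  {1,2,4,6,7,8,9,10}:8  {2,3,4,6,7,8,9,10}:28  {2,4,5,6,7,8,9,10}:56  {3,4,5,6,7,8,9,10}:168
  |U|=9: {0,2,3,4,6,7,8,9,10}:84  {0,3,4,5,6,7,8,9,10}:504  {1,2,3,4,6,7,8,9,10}:36  {1,2,4,5,6,7,8,9,10}:72  {2,3,4,5,6,7,8,9,10}:252
  start at 0(u): 360
  start at 1(s): 840
  start at 5(q): 120
sum over floor = 1320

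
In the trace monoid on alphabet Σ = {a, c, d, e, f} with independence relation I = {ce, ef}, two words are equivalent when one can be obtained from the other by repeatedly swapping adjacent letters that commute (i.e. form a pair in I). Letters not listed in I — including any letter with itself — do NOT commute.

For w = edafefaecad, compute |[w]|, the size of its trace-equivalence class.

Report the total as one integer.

drop 0:e onto floor
drop 1:d onto {0:e}
drop 2:a onto {1:d}
drop 3:f onto {2:a}
drop 4:e onto {2:a}
drop 5:f onto {3:f}
drop 6:a onto {4:e, 5:f}
drop 7:e onto {6:a}
drop 8:c onto {6:a}
drop 9:a onto {7:e, 8:c}
drop 10:d onto {9:a}
ground layer = {0:e}
drop-orders for the pieces not yet dropped (sum over which currently-grounded one goes next):
  1 to go: {10} 1
  2 to go: {9,10} 1
  3 to go: {7,9,10} 1  {8,9,10} 1
  4 to go: {7,8,9,10} 2
  5 to go: {6,7,8,9,10} 2
  6 to go: {4,6,7,8,9,10} 2  {5,6,7,8,9,10} 2
  7 to go: {3,5,6,7,8,9,10} 2  {4,5,6,7,8,9,10} 4
  8 to go: {3,4,5,6,7,8,9,10} 6
  9 to go: {2,3,4,5,6,7,8,9,10} 6
  if 0:e drops first: 6 orders

6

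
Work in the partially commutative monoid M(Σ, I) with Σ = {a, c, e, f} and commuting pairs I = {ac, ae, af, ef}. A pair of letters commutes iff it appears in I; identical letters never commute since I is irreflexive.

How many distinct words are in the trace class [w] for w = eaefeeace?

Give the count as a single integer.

drop 0:e onto floor
drop 1:a onto floor
drop 2:e onto {0:e}
drop 3:f onto floor
drop 4:e onto {2:e}
drop 5:e onto {4:e}
drop 6:a onto {1:a}
drop 7:c onto {3:f, 5:e}
drop 8:e onto {7:c}
ground layer = {0:e, 1:a, 3:f}
drop-orders for the pieces not yet dropped (sum over which currently-grounded one goes next):
  1 to go: {6} 1  {8} 1
  2 to go: {1,6} 1  {6,8} 2  {7,8} 1
  3 to go: {1,6,8} 3  {3,7,8} 1  {5,7,8} 1  {6,7,8} 3
  4 to go: {1,6,7,8} 6  {3,5,7,8} 2  {3,6,7,8} 4  {4,5,7,8} 1  {5,6,7,8} 4
  5 to go: {1,3,6,7,8} 10  {1,5,6,7,8} 10  {2,4,5,7,8} 1  {3,4,5,7,8} 3  {3,5,6,7,8} 10  {4,5,6,7,8} 5
  6 to go: {0,2,4,5,7,8} 1  {1,3,5,6,7,8} 30  {1,4,5,6,7,8} 15  {2,3,4,5,7,8} 4  {2,4,5,6,7,8} 6  {3,4,5,6,7,8} 18
  7 to go: {0,2,3,4,5,7,8} 5  {0,2,4,5,6,7,8} 7  {1,2,4,5,6,7,8} 21  {1,3,4,5,6,7,8} 63  {2,3,4,5,6,7,8} 28
  if 0:e drops first: 112 orders
  if 1:a drops first: 40 orders
  if 3:f drops first: 28 orders
heap linearizations: 180

180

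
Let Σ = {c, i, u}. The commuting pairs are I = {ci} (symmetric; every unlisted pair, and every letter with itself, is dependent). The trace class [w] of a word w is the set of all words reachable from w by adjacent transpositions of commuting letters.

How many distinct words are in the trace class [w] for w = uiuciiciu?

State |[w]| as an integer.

0(u) covers ∅
1(i) covers 0:u
2(u) covers 1:i
3(c) covers 2:u
4(i) covers 2:u
5(i) covers 4:i
6(c) covers 3:c
7(i) covers 5:i
8(u) covers 6:c, 7:i
floor of heap: 0:u
completions by unplaced set U, small U first (add the entries for U minus each lowest piece of U):
  |U|=1: {8}:1
  |U|=2: {6,8}:1  {7,8}:1
  |U|=3: {3,6,8}:1  {5,7,8}:1  {6,7,8}:2
  |U|=4: {3,6,7,8}:3  {4,5,7,8}:1  {5,6,7,8}:3
  |U|=5: {3,5,6,7,8}:6  {4,5,6,7,8}:4
  |U|=6: {3,4,5,6,7,8}:10
  |U|=7: {2,3,4,5,6,7,8}:10
  start at 0(u): 10

10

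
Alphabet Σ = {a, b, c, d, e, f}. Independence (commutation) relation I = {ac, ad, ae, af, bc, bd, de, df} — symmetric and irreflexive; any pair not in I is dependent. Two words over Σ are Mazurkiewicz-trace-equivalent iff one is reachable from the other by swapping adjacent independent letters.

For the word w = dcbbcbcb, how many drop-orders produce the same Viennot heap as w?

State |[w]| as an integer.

70

piece 0:d — minimal
piece 1:c rests on {0:d}
piece 2:b — minimal
piece 3:b rests on {2:b}
piece 4:c rests on {1:c}
piece 5:b rests on {3:b}
piece 6:c rests on {4:c}
piece 7:b rests on {5:b}
minimal pieces: {0:d, 2:b}
ways to finish when only these pieces remain (= sum over removing one remaining piece with nothing left below it):
  1 left: {6}→1  {7}→1
  2 left: {4,6}→1  {5,7}→1  {6,7}→2
  3 left: {1,4,6}→1  {3,5,7}→1  {4,6,7}→3  {5,6,7}→3
  4 left: {0,1,4,6}→1  {1,4,6,7}→4  {2,3,5,7}→1  {3,5,6,7}→4  {4,5,6,7}→6
  5 left: {0,1,4,6,7}→5  {1,4,5,6,7}→10  {2,3,5,6,7}→5  {3,4,5,6,7}→10
  6 left: {0,1,4,5,6,7}→15  {1,3,4,5,6,7}→20  {2,3,4,5,6,7}→15
  placing 0:d first → 35 extensions
  placing 2:b first → 35 extensions
total linear extensions = 70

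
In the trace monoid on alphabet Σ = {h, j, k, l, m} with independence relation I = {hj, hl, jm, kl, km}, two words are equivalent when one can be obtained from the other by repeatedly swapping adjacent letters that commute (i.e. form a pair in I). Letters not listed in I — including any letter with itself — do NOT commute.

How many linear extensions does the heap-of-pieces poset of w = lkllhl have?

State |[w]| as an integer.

drop 0:l onto floor
drop 1:k onto floor
drop 2:l onto {0:l}
drop 3:l onto {2:l}
drop 4:h onto {1:k}
drop 5:l onto {3:l}
ground layer = {0:l, 1:k}
drop-orders for the pieces not yet dropped (sum over which currently-grounded one goes next):
  1 to go: {4} 1  {5} 1
  2 to go: {1,4} 1  {3,5} 1  {4,5} 2
  3 to go: {1,4,5} 3  {2,3,5} 1  {3,4,5} 3
  4 to go: {0,2,3,5} 1  {1,3,4,5} 6  {2,3,4,5} 4
  if 0:l drops first: 10 orders
  if 1:k drops first: 5 orders
heap linearizations: 15

15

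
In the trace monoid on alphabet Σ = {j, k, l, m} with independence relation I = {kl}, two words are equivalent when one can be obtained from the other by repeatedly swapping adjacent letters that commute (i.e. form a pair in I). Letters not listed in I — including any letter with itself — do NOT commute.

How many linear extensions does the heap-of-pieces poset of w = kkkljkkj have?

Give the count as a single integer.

drop 0:k onto floor
drop 1:k onto {0:k}
drop 2:k onto {1:k}
drop 3:l onto floor
drop 4:j onto {2:k, 3:l}
drop 5:k onto {4:j}
drop 6:k onto {5:k}
drop 7:j onto {6:k}
ground layer = {0:k, 3:l}
drop-orders for the pieces not yet dropped (sum over which currently-grounded one goes next):
  1 to go: {7} 1
  2 to go: {6,7} 1
  3 to go: {5,6,7} 1
  4 to go: {4,5,6,7} 1
  5 to go: {2,4,5,6,7} 1  {3,4,5,6,7} 1
  6 to go: {1,2,4,5,6,7} 1  {2,3,4,5,6,7} 2
  if 0:k drops first: 3 orders
  if 3:l drops first: 1 orders
heap linearizations: 4

4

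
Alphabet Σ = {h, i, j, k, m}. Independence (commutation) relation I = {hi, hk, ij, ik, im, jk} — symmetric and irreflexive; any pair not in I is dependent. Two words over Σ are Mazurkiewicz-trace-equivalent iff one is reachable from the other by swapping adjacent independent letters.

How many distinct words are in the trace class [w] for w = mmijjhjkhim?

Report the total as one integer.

330

0(m) covers ∅
1(m) covers 0:m
2(i) covers ∅
3(j) covers 1:m
4(j) covers 3:j
5(h) covers 4:j
6(j) covers 5:h
7(k) covers 1:m
8(h) covers 6:j
9(i) covers 2:i
10(m) covers 7:k, 8:h
floor of heap: 0:m, 2:i
completions by unplaced set U, small U first (add the entries for U minus each lowest piece of U):
  |U|=1: {9}:1  {10}:1
  |U|=2: {2,9}:1  {7,10}:1  {8,10}:1  {9,10}:2
  |U|=3: {2,9,10}:3  {6,8,10}:1  {7,8,10}:2  {7,9,10}:3  {8,9,10}:3
  |U|=4: {2,7,9,10}:6  {2,8,9,10}:6  {5,6,8,10}:1  {6,7,8,10}:3  {6,8,9,10}:4  {7,8,9,10}:8
  |U|=5: {2,6,8,9,10}:10  {2,7,8,9,10}:20  {4,5,6,8,10}:1  {5,6,7,8,10}:4  {5,6,8,9,10}:5  {6,7,8,9,10}:15
  |U|=6: {2,5,6,8,9,10}:15  {2,6,7,8,9,10}:45  {3,4,5,6,8,10}:1  {4,5,6,7,8,10}:5  {4,5,6,8,9,10}:6  {5,6,7,8,9,10}:24
  |U|=7: {2,4,5,6,8,9,10}:21  {2,5,6,7,8,9,10}:84  {3,4,5,6,7,8,10}:6  {3,4,5,6,8,9,10}:7  {4,5,6,7,8,9,10}:35
  |U|=8: {1,3,4,5,6,7,8,10}:6  {2,3,4,5,6,8,9,10}:28  {2,4,5,6,7,8,9,10}:140  {3,4,5,6,7,8,9,10}:48
  |U|=9: {0,1,3,4,5,6,7,8,10}:6  {1,3,4,5,6,7,8,9,10}:54  {2,3,4,5,6,7,8,9,10}:216
  start at 0(m): 270
  start at 2(i): 60
sum over floor = 330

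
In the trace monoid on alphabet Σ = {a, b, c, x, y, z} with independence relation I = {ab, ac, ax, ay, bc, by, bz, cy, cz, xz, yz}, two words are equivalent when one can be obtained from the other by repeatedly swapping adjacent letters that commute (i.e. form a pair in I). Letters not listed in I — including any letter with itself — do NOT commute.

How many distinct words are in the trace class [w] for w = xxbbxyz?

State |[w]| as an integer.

7

0(x) covers ∅
1(x) covers 0:x
2(b) covers 1:x
3(b) covers 2:b
4(x) covers 3:b
5(y) covers 4:x
6(z) covers ∅
floor of heap: 0:x, 6:z
completions by unplaced set U, small U first (add the entries for U minus each lowest piece of U):
  |U|=1: {5}:1  {6}:1
  |U|=2: {4,5}:1  {5,6}:2
  |U|=3: {3,4,5}:1  {4,5,6}:3
  |U|=4: {2,3,4,5}:1  {3,4,5,6}:4
  |U|=5: {1,2,3,4,5}:1  {2,3,4,5,6}:5
  start at 0(x): 6
  start at 6(z): 1
sum over floor = 7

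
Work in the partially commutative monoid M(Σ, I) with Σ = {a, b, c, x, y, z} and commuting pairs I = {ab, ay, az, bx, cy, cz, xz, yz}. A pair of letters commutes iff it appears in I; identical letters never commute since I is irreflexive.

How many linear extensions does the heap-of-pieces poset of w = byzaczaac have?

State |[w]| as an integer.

273

#0=b has no predecessor
#1=y depends on [0:b]
#2=z depends on [0:b]
#3=a has no predecessor
#4=c depends on [0:b, 3:a]
#5=z depends on [2:z]
#6=a depends on [4:c]
#7=a depends on [6:a]
#8=c depends on [7:a]
sources: [0:b, 3:a]
N(rest) = Σ N(rest − s) over sources s of rest; N(one piece) = 1:
  size 1 → [1]=1  [5]=1  [8]=1
  size 2 → [1,5]=2  [1,8]=2  [2,5]=1  [5,8]=2  [7,8]=1
  size 3 → [1,2,5]=3  [1,5,8]=6  [1,7,8]=3  [2,5,8]=3  [5,7,8]=3  [6,7,8]=1
  size 4 → [1,2,5,8]=12  [1,5,7,8]=12  [1,6,7,8]=4  [2,5,7,8]=6  [4,6,7,8]=1  [5,6,7,8]=4
  size 5 → [1,2,5,7,8]=30  [1,4,6,7,8]=5  [1,5,6,7,8]=20  [2,5,6,7,8]=10  [3,4,6,7,8]=1  [4,5,6,7,8]=5
  size 6 → [1,2,5,6,7,8]=60  [1,3,4,6,7,8]=6  [1,4,5,6,7,8]=30  [2,4,5,6,7,8]=15  [3,4,5,6,7,8]=6
  size 7 → [1,2,4,5,6,7,8]=105  [1,3,4,5,6,7,8]=42  [2,3,4,5,6,7,8]=21
  first=0(b) contributes 168
  first=3(a) contributes 105
|[w]| = 273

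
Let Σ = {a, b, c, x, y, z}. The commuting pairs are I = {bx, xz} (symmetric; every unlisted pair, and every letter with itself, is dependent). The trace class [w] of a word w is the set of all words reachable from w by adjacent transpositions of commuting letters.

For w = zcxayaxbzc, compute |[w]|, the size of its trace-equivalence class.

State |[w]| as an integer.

piece 0:z — minimal
piece 1:c rests on {0:z}
piece 2:x rests on {1:c}
piece 3:a rests on {2:x}
piece 4:y rests on {3:a}
piece 5:a rests on {4:y}
piece 6:x rests on {5:a}
piece 7:b rests on {5:a}
piece 8:z rests on {7:b}
piece 9:c rests on {6:x, 8:z}
minimal pieces: {0:z}
ways to finish when only these pieces remain (= sum over removing one remaining piece with nothing left below it):
  1 left: {9}→1
  2 left: {6,9}→1  {8,9}→1
  3 left: {6,8,9}→2  {7,8,9}→1
  4 left: {6,7,8,9}→3
  5 left: {5,6,7,8,9}→3
  6 left: {4,5,6,7,8,9}→3
  7 left: {3,4,5,6,7,8,9}→3
  8 left: {2,3,4,5,6,7,8,9}→3
  placing 0:z first → 3 extensions

3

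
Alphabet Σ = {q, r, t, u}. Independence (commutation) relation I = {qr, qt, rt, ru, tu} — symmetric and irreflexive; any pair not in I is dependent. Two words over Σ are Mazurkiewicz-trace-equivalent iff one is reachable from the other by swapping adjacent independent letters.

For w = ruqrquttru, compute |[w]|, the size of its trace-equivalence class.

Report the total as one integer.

drop 0:r onto floor
drop 1:u onto floor
drop 2:q onto {1:u}
drop 3:r onto {0:r}
drop 4:q onto {2:q}
drop 5:u onto {4:q}
drop 6:t onto floor
drop 7:t onto {6:t}
drop 8:r onto {3:r}
drop 9:u onto {5:u}
ground layer = {0:r, 1:u, 6:t}
drop-orders for the pieces not yet dropped (sum over which currently-grounded one goes next):
  1 to go: {7} 1  {8} 1  {9} 1
  2 to go: {3,8} 1  {5,9} 1  {6,7} 1  {7,8} 2  {7,9} 2  {8,9} 2
  3 to go: {0,3,8} 1  {3,7,8} 3  {3,8,9} 3  {4,5,9} 1  {5,7,9} 3  {5,8,9} 3  {6,7,8} 3  {6,7,9} 3  {7,8,9} 6
  4 to go: {0,3,7,8} 4  {0,3,8,9} 4  {2,4,5,9} 1  {3,5,8,9} 6  {3,6,7,8} 6  {3,7,8,9} 12  {4,5,7,9} 4  {4,5,8,9} 4  {5,6,7,9} 6  {5,7,8,9} 12  {6,7,8,9} 12
  5 to go: {0,3,5,8,9} 10  {0,3,6,7,8} 10  {0,3,7,8,9} 20  {1,2,4,5,9} 1  {2,4,5,7,9} 5  {2,4,5,8,9} 5  {3,4,5,8,9} 10  {3,5,7,8,9} 30  {3,6,7,8,9} 30  {4,5,6,7,9} 10  {4,5,7,8,9} 20  {5,6,7,8,9} 30
  6 to go: {0,3,4,5,8,9} 20  {0,3,5,7,8,9} 60  {0,3,6,7,8,9} 60  {1,2,4,5,7,9} 6  {1,2,4,5,8,9} 6  {2,3,4,5,8,9} 15  {2,4,5,6,7,9} 15  {2,4,5,7,8,9} 30  {3,4,5,7,8,9} 60  {3,5,6,7,8,9} 90  {4,5,6,7,8,9} 60
  7 to go: {0,2,3,4,5,8,9} 35  {0,3,4,5,7,8,9} 140  {0,3,5,6,7,8,9} 210  {1,2,3,4,5,8,9} 21  {1,2,4,5,6,7,9} 21  {1,2,4,5,7,8,9} 42  {2,3,4,5,7,8,9} 105  {2,4,5,6,7,8,9} 105  {3,4,5,6,7,8,9} 210
  8 to go: {0,1,2,3,4,5,8,9} 56  {0,2,3,4,5,7,8,9} 280  {0,3,4,5,6,7,8,9} 560  {1,2,3,4,5,7,8,9} 168  {1,2,4,5,6,7,8,9} 168  {2,3,4,5,6,7,8,9} 420
  if 0:r drops first: 756 orders
  if 1:u drops first: 1260 orders
  if 6:t drops first: 504 orders
heap linearizations: 2520

2520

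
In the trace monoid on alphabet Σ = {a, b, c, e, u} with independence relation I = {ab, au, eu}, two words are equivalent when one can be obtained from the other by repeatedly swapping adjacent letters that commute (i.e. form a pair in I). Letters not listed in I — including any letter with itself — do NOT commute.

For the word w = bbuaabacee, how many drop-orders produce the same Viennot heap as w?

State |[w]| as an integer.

0(b) covers ∅
1(b) covers 0:b
2(u) covers 1:b
3(a) covers ∅
4(a) covers 3:a
5(b) covers 2:u
6(a) covers 4:a
7(c) covers 5:b, 6:a
8(e) covers 7:c
9(e) covers 8:e
floor of heap: 0:b, 3:a
completions by unplaced set U, small U first (add the entries for U minus each lowest piece of U):
  |U|=1: {9}:1
  |U|=2: {8,9}:1
  |U|=3: {7,8,9}:1
  |U|=4: {5,7,8,9}:1  {6,7,8,9}:1
  |U|=5: {2,5,7,8,9}:1  {4,6,7,8,9}:1  {5,6,7,8,9}:2
  |U|=6: {1,2,5,7,8,9}:1  {2,5,6,7,8,9}:3  {3,4,6,7,8,9}:1  {4,5,6,7,8,9}:3
  |U|=7: {0,1,2,5,7,8,9}:1  {1,2,5,6,7,8,9}:4  {2,4,5,6,7,8,9}:6  {3,4,5,6,7,8,9}:4
  |U|=8: {0,1,2,5,6,7,8,9}:5  {1,2,4,5,6,7,8,9}:10  {2,3,4,5,6,7,8,9}:10
  start at 0(b): 20
  start at 3(a): 15
sum over floor = 35

35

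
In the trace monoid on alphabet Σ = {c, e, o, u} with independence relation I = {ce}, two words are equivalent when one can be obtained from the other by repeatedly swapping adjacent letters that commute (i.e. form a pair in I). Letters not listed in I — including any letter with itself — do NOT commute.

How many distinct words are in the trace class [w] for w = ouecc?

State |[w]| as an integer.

piece 0:o — minimal
piece 1:u rests on {0:o}
piece 2:e rests on {1:u}
piece 3:c rests on {1:u}
piece 4:c rests on {3:c}
minimal pieces: {0:o}
ways to finish when only these pieces remain (= sum over removing one remaining piece with nothing left below it):
  1 left: {2}→1  {4}→1
  2 left: {2,4}→2  {3,4}→1
  3 left: {2,3,4}→3
  placing 0:o first → 3 extensions

3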